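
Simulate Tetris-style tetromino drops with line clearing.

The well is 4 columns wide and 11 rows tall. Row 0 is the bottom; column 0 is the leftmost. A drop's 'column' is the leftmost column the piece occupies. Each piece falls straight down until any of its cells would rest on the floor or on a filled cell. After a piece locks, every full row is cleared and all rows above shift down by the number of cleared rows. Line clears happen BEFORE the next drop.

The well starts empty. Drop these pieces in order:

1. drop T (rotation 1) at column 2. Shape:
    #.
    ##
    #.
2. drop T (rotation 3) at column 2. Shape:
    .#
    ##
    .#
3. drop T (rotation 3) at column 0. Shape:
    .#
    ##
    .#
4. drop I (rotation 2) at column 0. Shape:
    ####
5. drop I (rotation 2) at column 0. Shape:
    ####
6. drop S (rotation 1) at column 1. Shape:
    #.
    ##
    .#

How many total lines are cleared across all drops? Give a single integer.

Drop 1: T rot1 at col 2 lands with bottom-row=0; cleared 0 line(s) (total 0); column heights now [0 0 3 2], max=3
Drop 2: T rot3 at col 2 lands with bottom-row=2; cleared 0 line(s) (total 0); column heights now [0 0 4 5], max=5
Drop 3: T rot3 at col 0 lands with bottom-row=0; cleared 1 line(s) (total 1); column heights now [0 2 3 4], max=4
Drop 4: I rot2 at col 0 lands with bottom-row=4; cleared 1 line(s) (total 2); column heights now [0 2 3 4], max=4
Drop 5: I rot2 at col 0 lands with bottom-row=4; cleared 1 line(s) (total 3); column heights now [0 2 3 4], max=4
Drop 6: S rot1 at col 1 lands with bottom-row=3; cleared 0 line(s) (total 3); column heights now [0 6 5 4], max=6

Answer: 3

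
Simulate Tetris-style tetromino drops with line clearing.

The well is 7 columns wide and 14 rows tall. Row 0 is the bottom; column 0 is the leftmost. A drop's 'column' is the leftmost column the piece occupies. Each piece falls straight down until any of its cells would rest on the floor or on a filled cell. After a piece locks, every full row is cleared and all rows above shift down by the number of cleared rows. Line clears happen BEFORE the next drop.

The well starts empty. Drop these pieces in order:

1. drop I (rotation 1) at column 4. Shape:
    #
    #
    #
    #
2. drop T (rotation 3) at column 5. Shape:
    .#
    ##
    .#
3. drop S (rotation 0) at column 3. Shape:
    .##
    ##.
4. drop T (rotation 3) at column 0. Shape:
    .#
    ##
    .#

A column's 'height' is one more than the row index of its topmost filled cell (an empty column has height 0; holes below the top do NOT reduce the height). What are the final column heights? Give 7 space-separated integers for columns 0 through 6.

Drop 1: I rot1 at col 4 lands with bottom-row=0; cleared 0 line(s) (total 0); column heights now [0 0 0 0 4 0 0], max=4
Drop 2: T rot3 at col 5 lands with bottom-row=0; cleared 0 line(s) (total 0); column heights now [0 0 0 0 4 2 3], max=4
Drop 3: S rot0 at col 3 lands with bottom-row=4; cleared 0 line(s) (total 0); column heights now [0 0 0 5 6 6 3], max=6
Drop 4: T rot3 at col 0 lands with bottom-row=0; cleared 0 line(s) (total 0); column heights now [2 3 0 5 6 6 3], max=6

Answer: 2 3 0 5 6 6 3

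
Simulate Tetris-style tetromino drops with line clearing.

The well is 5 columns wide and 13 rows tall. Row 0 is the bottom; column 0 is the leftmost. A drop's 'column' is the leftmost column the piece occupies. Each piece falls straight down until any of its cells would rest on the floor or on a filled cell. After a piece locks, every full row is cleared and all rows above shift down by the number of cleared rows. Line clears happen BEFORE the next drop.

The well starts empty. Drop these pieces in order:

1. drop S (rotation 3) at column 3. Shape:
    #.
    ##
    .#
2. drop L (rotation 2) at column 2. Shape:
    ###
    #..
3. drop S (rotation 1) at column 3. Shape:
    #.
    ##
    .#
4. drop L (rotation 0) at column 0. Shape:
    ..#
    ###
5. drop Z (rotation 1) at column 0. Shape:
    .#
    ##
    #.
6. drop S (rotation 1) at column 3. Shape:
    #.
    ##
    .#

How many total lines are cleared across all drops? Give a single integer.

Drop 1: S rot3 at col 3 lands with bottom-row=0; cleared 0 line(s) (total 0); column heights now [0 0 0 3 2], max=3
Drop 2: L rot2 at col 2 lands with bottom-row=2; cleared 0 line(s) (total 0); column heights now [0 0 4 4 4], max=4
Drop 3: S rot1 at col 3 lands with bottom-row=4; cleared 0 line(s) (total 0); column heights now [0 0 4 7 6], max=7
Drop 4: L rot0 at col 0 lands with bottom-row=4; cleared 0 line(s) (total 0); column heights now [5 5 6 7 6], max=7
Drop 5: Z rot1 at col 0 lands with bottom-row=5; cleared 0 line(s) (total 0); column heights now [7 8 6 7 6], max=8
Drop 6: S rot1 at col 3 lands with bottom-row=6; cleared 0 line(s) (total 0); column heights now [7 8 6 9 8], max=9

Answer: 0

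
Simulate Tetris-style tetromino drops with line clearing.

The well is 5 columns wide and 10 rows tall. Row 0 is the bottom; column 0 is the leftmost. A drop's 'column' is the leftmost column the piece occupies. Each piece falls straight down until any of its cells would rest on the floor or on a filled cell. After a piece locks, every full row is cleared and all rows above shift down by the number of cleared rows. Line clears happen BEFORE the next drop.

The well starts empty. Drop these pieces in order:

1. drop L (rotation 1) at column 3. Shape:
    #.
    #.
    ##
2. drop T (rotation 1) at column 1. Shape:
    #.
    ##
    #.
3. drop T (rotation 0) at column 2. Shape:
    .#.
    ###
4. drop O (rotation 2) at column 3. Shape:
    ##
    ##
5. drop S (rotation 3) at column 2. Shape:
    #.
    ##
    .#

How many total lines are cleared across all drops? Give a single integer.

Drop 1: L rot1 at col 3 lands with bottom-row=0; cleared 0 line(s) (total 0); column heights now [0 0 0 3 1], max=3
Drop 2: T rot1 at col 1 lands with bottom-row=0; cleared 0 line(s) (total 0); column heights now [0 3 2 3 1], max=3
Drop 3: T rot0 at col 2 lands with bottom-row=3; cleared 0 line(s) (total 0); column heights now [0 3 4 5 4], max=5
Drop 4: O rot2 at col 3 lands with bottom-row=5; cleared 0 line(s) (total 0); column heights now [0 3 4 7 7], max=7
Drop 5: S rot3 at col 2 lands with bottom-row=7; cleared 0 line(s) (total 0); column heights now [0 3 10 9 7], max=10

Answer: 0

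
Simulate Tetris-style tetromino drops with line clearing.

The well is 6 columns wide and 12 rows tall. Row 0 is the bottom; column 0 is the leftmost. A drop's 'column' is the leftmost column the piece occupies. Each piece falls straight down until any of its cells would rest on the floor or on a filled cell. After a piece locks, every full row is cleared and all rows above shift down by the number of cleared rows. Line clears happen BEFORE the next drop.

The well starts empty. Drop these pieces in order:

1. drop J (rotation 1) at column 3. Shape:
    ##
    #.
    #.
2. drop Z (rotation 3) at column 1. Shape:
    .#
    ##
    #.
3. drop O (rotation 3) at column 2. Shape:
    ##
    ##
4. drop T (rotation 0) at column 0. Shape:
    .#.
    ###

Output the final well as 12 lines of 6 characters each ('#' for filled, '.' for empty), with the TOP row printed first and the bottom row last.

Drop 1: J rot1 at col 3 lands with bottom-row=0; cleared 0 line(s) (total 0); column heights now [0 0 0 3 3 0], max=3
Drop 2: Z rot3 at col 1 lands with bottom-row=0; cleared 0 line(s) (total 0); column heights now [0 2 3 3 3 0], max=3
Drop 3: O rot3 at col 2 lands with bottom-row=3; cleared 0 line(s) (total 0); column heights now [0 2 5 5 3 0], max=5
Drop 4: T rot0 at col 0 lands with bottom-row=5; cleared 0 line(s) (total 0); column heights now [6 7 6 5 3 0], max=7

Answer: ......
......
......
......
......
.#....
###...
..##..
..##..
..###.
.###..
.#.#..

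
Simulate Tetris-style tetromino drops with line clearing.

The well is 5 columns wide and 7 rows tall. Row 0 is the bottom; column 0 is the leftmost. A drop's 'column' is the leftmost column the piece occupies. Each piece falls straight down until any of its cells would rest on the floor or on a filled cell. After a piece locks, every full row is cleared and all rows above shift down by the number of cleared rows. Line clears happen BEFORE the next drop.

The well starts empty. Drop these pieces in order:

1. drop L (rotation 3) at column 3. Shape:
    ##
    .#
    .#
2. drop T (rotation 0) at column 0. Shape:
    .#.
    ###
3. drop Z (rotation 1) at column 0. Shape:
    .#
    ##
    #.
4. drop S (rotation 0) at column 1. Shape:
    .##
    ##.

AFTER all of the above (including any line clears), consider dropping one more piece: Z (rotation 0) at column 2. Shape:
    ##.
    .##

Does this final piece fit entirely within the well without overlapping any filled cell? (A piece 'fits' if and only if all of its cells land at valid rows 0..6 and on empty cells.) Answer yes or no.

Answer: no

Derivation:
Drop 1: L rot3 at col 3 lands with bottom-row=0; cleared 0 line(s) (total 0); column heights now [0 0 0 3 3], max=3
Drop 2: T rot0 at col 0 lands with bottom-row=0; cleared 0 line(s) (total 0); column heights now [1 2 1 3 3], max=3
Drop 3: Z rot1 at col 0 lands with bottom-row=1; cleared 0 line(s) (total 0); column heights now [3 4 1 3 3], max=4
Drop 4: S rot0 at col 1 lands with bottom-row=4; cleared 0 line(s) (total 0); column heights now [3 5 6 6 3], max=6
Test piece Z rot0 at col 2 (width 3): heights before test = [3 5 6 6 3]; fits = False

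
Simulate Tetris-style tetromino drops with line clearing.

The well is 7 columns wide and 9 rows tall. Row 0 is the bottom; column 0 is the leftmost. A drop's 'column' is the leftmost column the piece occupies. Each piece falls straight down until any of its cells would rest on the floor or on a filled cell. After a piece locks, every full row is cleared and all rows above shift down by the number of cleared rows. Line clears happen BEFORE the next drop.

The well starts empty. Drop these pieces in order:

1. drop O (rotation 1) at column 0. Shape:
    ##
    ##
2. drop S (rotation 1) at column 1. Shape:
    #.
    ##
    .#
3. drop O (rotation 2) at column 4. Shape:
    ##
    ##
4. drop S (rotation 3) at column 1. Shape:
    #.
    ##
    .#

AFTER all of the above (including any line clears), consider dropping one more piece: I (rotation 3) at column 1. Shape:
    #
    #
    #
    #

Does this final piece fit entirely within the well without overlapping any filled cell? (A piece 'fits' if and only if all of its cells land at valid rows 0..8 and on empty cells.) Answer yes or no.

Drop 1: O rot1 at col 0 lands with bottom-row=0; cleared 0 line(s) (total 0); column heights now [2 2 0 0 0 0 0], max=2
Drop 2: S rot1 at col 1 lands with bottom-row=1; cleared 0 line(s) (total 0); column heights now [2 4 3 0 0 0 0], max=4
Drop 3: O rot2 at col 4 lands with bottom-row=0; cleared 0 line(s) (total 0); column heights now [2 4 3 0 2 2 0], max=4
Drop 4: S rot3 at col 1 lands with bottom-row=3; cleared 0 line(s) (total 0); column heights now [2 6 5 0 2 2 0], max=6
Test piece I rot3 at col 1 (width 1): heights before test = [2 6 5 0 2 2 0]; fits = False

Answer: no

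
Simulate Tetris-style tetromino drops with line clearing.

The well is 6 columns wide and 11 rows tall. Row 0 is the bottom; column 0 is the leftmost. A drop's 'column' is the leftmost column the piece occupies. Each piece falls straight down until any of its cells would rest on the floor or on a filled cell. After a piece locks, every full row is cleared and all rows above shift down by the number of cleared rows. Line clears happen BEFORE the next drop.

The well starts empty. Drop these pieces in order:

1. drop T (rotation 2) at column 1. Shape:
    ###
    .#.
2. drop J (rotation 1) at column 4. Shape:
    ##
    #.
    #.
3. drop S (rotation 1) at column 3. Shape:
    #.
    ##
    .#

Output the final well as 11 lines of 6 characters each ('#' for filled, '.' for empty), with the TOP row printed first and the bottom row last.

Drop 1: T rot2 at col 1 lands with bottom-row=0; cleared 0 line(s) (total 0); column heights now [0 2 2 2 0 0], max=2
Drop 2: J rot1 at col 4 lands with bottom-row=0; cleared 0 line(s) (total 0); column heights now [0 2 2 2 3 3], max=3
Drop 3: S rot1 at col 3 lands with bottom-row=3; cleared 0 line(s) (total 0); column heights now [0 2 2 6 5 3], max=6

Answer: ......
......
......
......
......
...#..
...##.
....#.
....##
.####.
..#.#.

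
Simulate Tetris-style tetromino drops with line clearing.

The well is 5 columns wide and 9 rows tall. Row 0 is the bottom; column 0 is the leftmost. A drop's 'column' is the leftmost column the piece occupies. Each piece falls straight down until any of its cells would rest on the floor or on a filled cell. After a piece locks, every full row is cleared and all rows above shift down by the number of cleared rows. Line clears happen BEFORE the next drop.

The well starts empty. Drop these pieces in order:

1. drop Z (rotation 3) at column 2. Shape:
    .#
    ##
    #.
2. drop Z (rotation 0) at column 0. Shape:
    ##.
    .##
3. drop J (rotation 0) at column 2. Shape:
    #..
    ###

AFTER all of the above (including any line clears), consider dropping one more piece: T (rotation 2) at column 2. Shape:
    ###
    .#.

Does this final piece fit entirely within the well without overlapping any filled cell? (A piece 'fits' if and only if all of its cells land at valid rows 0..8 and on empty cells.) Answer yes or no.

Drop 1: Z rot3 at col 2 lands with bottom-row=0; cleared 0 line(s) (total 0); column heights now [0 0 2 3 0], max=3
Drop 2: Z rot0 at col 0 lands with bottom-row=2; cleared 0 line(s) (total 0); column heights now [4 4 3 3 0], max=4
Drop 3: J rot0 at col 2 lands with bottom-row=3; cleared 1 line(s) (total 1); column heights now [0 3 4 3 0], max=4
Test piece T rot2 at col 2 (width 3): heights before test = [0 3 4 3 0]; fits = True

Answer: yes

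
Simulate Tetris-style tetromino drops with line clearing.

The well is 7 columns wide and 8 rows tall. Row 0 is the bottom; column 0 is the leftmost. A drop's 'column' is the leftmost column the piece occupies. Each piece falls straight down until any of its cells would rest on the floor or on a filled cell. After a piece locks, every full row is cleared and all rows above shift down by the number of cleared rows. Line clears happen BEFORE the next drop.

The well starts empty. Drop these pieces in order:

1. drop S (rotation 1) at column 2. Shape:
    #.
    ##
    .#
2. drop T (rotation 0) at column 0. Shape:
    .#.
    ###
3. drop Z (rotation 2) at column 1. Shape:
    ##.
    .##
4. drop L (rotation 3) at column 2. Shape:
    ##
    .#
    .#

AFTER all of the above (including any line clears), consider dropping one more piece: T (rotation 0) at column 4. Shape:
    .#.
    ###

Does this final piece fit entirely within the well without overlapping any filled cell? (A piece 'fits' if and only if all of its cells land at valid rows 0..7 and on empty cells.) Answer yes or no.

Answer: yes

Derivation:
Drop 1: S rot1 at col 2 lands with bottom-row=0; cleared 0 line(s) (total 0); column heights now [0 0 3 2 0 0 0], max=3
Drop 2: T rot0 at col 0 lands with bottom-row=3; cleared 0 line(s) (total 0); column heights now [4 5 4 2 0 0 0], max=5
Drop 3: Z rot2 at col 1 lands with bottom-row=4; cleared 0 line(s) (total 0); column heights now [4 6 6 5 0 0 0], max=6
Drop 4: L rot3 at col 2 lands with bottom-row=5; cleared 0 line(s) (total 0); column heights now [4 6 8 8 0 0 0], max=8
Test piece T rot0 at col 4 (width 3): heights before test = [4 6 8 8 0 0 0]; fits = True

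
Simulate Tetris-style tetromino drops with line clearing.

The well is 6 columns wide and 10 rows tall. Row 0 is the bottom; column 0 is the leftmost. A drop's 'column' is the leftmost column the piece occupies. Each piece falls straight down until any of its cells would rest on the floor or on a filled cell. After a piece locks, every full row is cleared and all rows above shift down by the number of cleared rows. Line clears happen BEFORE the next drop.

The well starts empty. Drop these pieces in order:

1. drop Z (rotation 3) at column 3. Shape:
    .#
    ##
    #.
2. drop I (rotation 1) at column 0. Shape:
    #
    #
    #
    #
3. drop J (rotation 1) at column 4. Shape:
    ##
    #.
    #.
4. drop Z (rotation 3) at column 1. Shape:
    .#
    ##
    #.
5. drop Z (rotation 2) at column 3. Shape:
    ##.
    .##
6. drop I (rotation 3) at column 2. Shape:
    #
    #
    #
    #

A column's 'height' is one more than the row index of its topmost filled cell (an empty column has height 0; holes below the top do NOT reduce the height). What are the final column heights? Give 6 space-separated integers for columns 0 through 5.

Drop 1: Z rot3 at col 3 lands with bottom-row=0; cleared 0 line(s) (total 0); column heights now [0 0 0 2 3 0], max=3
Drop 2: I rot1 at col 0 lands with bottom-row=0; cleared 0 line(s) (total 0); column heights now [4 0 0 2 3 0], max=4
Drop 3: J rot1 at col 4 lands with bottom-row=3; cleared 0 line(s) (total 0); column heights now [4 0 0 2 6 6], max=6
Drop 4: Z rot3 at col 1 lands with bottom-row=0; cleared 0 line(s) (total 0); column heights now [4 2 3 2 6 6], max=6
Drop 5: Z rot2 at col 3 lands with bottom-row=6; cleared 0 line(s) (total 0); column heights now [4 2 3 8 8 7], max=8
Drop 6: I rot3 at col 2 lands with bottom-row=3; cleared 0 line(s) (total 0); column heights now [4 2 7 8 8 7], max=8

Answer: 4 2 7 8 8 7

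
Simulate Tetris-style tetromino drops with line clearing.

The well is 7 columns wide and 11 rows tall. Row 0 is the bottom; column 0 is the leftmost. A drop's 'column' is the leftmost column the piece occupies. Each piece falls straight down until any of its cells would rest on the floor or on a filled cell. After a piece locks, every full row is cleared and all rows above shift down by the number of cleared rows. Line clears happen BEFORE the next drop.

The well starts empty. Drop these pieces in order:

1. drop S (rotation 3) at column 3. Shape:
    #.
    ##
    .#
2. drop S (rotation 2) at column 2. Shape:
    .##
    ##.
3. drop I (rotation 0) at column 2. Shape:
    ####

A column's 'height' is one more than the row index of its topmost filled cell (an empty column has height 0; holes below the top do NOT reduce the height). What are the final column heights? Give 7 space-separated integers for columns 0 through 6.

Answer: 0 0 6 6 6 6 0

Derivation:
Drop 1: S rot3 at col 3 lands with bottom-row=0; cleared 0 line(s) (total 0); column heights now [0 0 0 3 2 0 0], max=3
Drop 2: S rot2 at col 2 lands with bottom-row=3; cleared 0 line(s) (total 0); column heights now [0 0 4 5 5 0 0], max=5
Drop 3: I rot0 at col 2 lands with bottom-row=5; cleared 0 line(s) (total 0); column heights now [0 0 6 6 6 6 0], max=6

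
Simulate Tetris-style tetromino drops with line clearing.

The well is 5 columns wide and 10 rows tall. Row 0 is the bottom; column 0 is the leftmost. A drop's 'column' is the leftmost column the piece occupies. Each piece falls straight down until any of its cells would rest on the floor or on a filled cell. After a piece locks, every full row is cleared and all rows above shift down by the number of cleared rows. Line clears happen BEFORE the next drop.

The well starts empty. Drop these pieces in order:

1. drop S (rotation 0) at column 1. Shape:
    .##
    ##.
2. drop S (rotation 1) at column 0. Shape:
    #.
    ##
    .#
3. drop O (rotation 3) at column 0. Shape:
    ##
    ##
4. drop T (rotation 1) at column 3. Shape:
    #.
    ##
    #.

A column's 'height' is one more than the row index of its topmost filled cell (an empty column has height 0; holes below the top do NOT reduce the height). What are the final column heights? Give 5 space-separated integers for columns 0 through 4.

Answer: 6 6 2 5 4

Derivation:
Drop 1: S rot0 at col 1 lands with bottom-row=0; cleared 0 line(s) (total 0); column heights now [0 1 2 2 0], max=2
Drop 2: S rot1 at col 0 lands with bottom-row=1; cleared 0 line(s) (total 0); column heights now [4 3 2 2 0], max=4
Drop 3: O rot3 at col 0 lands with bottom-row=4; cleared 0 line(s) (total 0); column heights now [6 6 2 2 0], max=6
Drop 4: T rot1 at col 3 lands with bottom-row=2; cleared 0 line(s) (total 0); column heights now [6 6 2 5 4], max=6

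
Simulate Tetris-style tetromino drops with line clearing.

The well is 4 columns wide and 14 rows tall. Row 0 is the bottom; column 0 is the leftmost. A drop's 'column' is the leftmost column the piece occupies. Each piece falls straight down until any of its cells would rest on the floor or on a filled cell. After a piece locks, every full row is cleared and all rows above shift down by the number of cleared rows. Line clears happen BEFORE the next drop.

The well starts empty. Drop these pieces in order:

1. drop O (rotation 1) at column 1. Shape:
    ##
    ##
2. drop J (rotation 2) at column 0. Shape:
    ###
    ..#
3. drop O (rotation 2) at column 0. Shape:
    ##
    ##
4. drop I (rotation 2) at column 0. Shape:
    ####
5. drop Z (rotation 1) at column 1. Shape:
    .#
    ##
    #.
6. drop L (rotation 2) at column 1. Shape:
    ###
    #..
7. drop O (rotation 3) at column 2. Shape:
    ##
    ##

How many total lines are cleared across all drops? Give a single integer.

Answer: 1

Derivation:
Drop 1: O rot1 at col 1 lands with bottom-row=0; cleared 0 line(s) (total 0); column heights now [0 2 2 0], max=2
Drop 2: J rot2 at col 0 lands with bottom-row=2; cleared 0 line(s) (total 0); column heights now [4 4 4 0], max=4
Drop 3: O rot2 at col 0 lands with bottom-row=4; cleared 0 line(s) (total 0); column heights now [6 6 4 0], max=6
Drop 4: I rot2 at col 0 lands with bottom-row=6; cleared 1 line(s) (total 1); column heights now [6 6 4 0], max=6
Drop 5: Z rot1 at col 1 lands with bottom-row=6; cleared 0 line(s) (total 1); column heights now [6 8 9 0], max=9
Drop 6: L rot2 at col 1 lands with bottom-row=8; cleared 0 line(s) (total 1); column heights now [6 10 10 10], max=10
Drop 7: O rot3 at col 2 lands with bottom-row=10; cleared 0 line(s) (total 1); column heights now [6 10 12 12], max=12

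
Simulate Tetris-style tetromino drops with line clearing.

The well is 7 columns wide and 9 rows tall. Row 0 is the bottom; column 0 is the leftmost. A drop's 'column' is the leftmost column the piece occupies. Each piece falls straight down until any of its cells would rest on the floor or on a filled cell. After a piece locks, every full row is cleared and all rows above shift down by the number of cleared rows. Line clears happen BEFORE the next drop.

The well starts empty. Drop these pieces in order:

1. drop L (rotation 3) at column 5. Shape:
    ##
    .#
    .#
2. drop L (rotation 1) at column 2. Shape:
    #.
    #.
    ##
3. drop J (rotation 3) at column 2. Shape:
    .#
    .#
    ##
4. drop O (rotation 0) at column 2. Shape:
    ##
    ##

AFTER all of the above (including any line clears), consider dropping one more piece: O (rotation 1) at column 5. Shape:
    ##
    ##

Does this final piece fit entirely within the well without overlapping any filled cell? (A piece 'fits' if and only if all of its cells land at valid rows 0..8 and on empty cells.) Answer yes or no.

Answer: yes

Derivation:
Drop 1: L rot3 at col 5 lands with bottom-row=0; cleared 0 line(s) (total 0); column heights now [0 0 0 0 0 3 3], max=3
Drop 2: L rot1 at col 2 lands with bottom-row=0; cleared 0 line(s) (total 0); column heights now [0 0 3 1 0 3 3], max=3
Drop 3: J rot3 at col 2 lands with bottom-row=3; cleared 0 line(s) (total 0); column heights now [0 0 4 6 0 3 3], max=6
Drop 4: O rot0 at col 2 lands with bottom-row=6; cleared 0 line(s) (total 0); column heights now [0 0 8 8 0 3 3], max=8
Test piece O rot1 at col 5 (width 2): heights before test = [0 0 8 8 0 3 3]; fits = True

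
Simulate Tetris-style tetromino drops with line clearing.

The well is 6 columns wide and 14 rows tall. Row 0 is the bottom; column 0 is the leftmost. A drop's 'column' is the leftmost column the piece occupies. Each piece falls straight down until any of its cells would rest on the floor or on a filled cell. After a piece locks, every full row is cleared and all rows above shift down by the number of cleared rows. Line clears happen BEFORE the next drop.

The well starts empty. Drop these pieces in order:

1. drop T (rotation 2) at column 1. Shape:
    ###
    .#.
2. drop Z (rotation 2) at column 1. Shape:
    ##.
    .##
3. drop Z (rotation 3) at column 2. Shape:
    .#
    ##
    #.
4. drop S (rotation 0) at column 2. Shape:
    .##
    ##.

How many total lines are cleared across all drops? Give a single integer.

Drop 1: T rot2 at col 1 lands with bottom-row=0; cleared 0 line(s) (total 0); column heights now [0 2 2 2 0 0], max=2
Drop 2: Z rot2 at col 1 lands with bottom-row=2; cleared 0 line(s) (total 0); column heights now [0 4 4 3 0 0], max=4
Drop 3: Z rot3 at col 2 lands with bottom-row=4; cleared 0 line(s) (total 0); column heights now [0 4 6 7 0 0], max=7
Drop 4: S rot0 at col 2 lands with bottom-row=7; cleared 0 line(s) (total 0); column heights now [0 4 8 9 9 0], max=9

Answer: 0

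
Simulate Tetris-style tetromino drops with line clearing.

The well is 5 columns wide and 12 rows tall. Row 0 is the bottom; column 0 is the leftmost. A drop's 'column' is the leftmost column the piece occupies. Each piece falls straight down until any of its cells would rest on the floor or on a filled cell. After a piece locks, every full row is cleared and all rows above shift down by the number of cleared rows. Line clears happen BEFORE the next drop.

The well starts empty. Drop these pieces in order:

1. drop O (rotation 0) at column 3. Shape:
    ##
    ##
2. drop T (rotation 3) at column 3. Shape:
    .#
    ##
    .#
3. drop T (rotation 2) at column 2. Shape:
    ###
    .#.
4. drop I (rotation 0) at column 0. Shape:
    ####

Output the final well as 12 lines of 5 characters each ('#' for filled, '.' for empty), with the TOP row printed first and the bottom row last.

Answer: .....
.....
.....
.....
.....
####.
..###
...##
...##
....#
...##
...##

Derivation:
Drop 1: O rot0 at col 3 lands with bottom-row=0; cleared 0 line(s) (total 0); column heights now [0 0 0 2 2], max=2
Drop 2: T rot3 at col 3 lands with bottom-row=2; cleared 0 line(s) (total 0); column heights now [0 0 0 4 5], max=5
Drop 3: T rot2 at col 2 lands with bottom-row=4; cleared 0 line(s) (total 0); column heights now [0 0 6 6 6], max=6
Drop 4: I rot0 at col 0 lands with bottom-row=6; cleared 0 line(s) (total 0); column heights now [7 7 7 7 6], max=7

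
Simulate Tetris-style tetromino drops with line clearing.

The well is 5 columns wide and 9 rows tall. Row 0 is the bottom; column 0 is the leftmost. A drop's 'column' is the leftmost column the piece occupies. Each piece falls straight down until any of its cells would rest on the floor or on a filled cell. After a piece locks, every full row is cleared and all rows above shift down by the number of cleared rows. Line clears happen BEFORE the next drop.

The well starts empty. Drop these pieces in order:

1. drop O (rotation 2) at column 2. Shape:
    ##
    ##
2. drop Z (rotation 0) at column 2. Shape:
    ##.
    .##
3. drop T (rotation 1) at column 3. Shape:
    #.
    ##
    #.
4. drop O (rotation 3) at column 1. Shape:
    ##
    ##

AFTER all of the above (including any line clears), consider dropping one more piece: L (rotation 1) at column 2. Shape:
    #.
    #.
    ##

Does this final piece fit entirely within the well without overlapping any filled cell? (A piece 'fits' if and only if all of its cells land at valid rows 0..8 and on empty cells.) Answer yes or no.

Drop 1: O rot2 at col 2 lands with bottom-row=0; cleared 0 line(s) (total 0); column heights now [0 0 2 2 0], max=2
Drop 2: Z rot0 at col 2 lands with bottom-row=2; cleared 0 line(s) (total 0); column heights now [0 0 4 4 3], max=4
Drop 3: T rot1 at col 3 lands with bottom-row=4; cleared 0 line(s) (total 0); column heights now [0 0 4 7 6], max=7
Drop 4: O rot3 at col 1 lands with bottom-row=4; cleared 0 line(s) (total 0); column heights now [0 6 6 7 6], max=7
Test piece L rot1 at col 2 (width 2): heights before test = [0 6 6 7 6]; fits = False

Answer: no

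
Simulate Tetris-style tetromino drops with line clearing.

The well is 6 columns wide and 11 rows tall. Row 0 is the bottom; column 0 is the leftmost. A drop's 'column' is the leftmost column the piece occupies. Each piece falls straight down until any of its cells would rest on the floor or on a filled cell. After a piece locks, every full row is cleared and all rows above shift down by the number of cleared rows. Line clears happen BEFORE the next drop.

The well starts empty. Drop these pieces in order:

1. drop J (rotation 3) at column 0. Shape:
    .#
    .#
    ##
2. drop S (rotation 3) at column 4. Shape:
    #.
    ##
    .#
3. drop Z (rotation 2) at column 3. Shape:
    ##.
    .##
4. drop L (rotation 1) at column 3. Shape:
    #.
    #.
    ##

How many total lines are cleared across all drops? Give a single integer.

Drop 1: J rot3 at col 0 lands with bottom-row=0; cleared 0 line(s) (total 0); column heights now [1 3 0 0 0 0], max=3
Drop 2: S rot3 at col 4 lands with bottom-row=0; cleared 0 line(s) (total 0); column heights now [1 3 0 0 3 2], max=3
Drop 3: Z rot2 at col 3 lands with bottom-row=3; cleared 0 line(s) (total 0); column heights now [1 3 0 5 5 4], max=5
Drop 4: L rot1 at col 3 lands with bottom-row=5; cleared 0 line(s) (total 0); column heights now [1 3 0 8 6 4], max=8

Answer: 0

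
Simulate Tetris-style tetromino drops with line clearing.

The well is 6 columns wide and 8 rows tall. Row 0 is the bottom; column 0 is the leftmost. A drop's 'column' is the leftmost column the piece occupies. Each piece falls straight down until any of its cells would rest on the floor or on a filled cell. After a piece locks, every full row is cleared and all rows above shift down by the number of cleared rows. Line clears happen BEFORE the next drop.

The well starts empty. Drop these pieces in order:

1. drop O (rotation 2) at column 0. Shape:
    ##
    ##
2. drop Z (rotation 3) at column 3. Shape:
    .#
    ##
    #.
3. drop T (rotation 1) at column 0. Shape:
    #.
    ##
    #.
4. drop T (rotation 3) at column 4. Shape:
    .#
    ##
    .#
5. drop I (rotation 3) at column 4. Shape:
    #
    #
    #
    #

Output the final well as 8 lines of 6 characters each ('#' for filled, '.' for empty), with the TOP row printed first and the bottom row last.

Answer: ....#.
....#.
....#.
#...##
##..##
#...##
##.##.
##.#..

Derivation:
Drop 1: O rot2 at col 0 lands with bottom-row=0; cleared 0 line(s) (total 0); column heights now [2 2 0 0 0 0], max=2
Drop 2: Z rot3 at col 3 lands with bottom-row=0; cleared 0 line(s) (total 0); column heights now [2 2 0 2 3 0], max=3
Drop 3: T rot1 at col 0 lands with bottom-row=2; cleared 0 line(s) (total 0); column heights now [5 4 0 2 3 0], max=5
Drop 4: T rot3 at col 4 lands with bottom-row=2; cleared 0 line(s) (total 0); column heights now [5 4 0 2 4 5], max=5
Drop 5: I rot3 at col 4 lands with bottom-row=4; cleared 0 line(s) (total 0); column heights now [5 4 0 2 8 5], max=8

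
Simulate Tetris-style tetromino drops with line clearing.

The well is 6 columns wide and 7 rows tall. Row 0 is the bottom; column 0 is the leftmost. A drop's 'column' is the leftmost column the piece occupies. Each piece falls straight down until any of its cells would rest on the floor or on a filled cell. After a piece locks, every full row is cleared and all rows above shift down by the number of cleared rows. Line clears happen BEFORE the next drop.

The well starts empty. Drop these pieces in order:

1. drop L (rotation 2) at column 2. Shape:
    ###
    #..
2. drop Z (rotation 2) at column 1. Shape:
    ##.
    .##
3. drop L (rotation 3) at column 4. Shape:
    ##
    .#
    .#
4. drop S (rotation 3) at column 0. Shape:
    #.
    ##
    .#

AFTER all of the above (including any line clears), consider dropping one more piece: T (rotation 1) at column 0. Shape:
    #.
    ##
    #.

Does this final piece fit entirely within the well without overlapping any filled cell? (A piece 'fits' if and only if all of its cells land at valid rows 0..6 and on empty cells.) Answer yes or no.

Drop 1: L rot2 at col 2 lands with bottom-row=0; cleared 0 line(s) (total 0); column heights now [0 0 2 2 2 0], max=2
Drop 2: Z rot2 at col 1 lands with bottom-row=2; cleared 0 line(s) (total 0); column heights now [0 4 4 3 2 0], max=4
Drop 3: L rot3 at col 4 lands with bottom-row=0; cleared 0 line(s) (total 0); column heights now [0 4 4 3 3 3], max=4
Drop 4: S rot3 at col 0 lands with bottom-row=4; cleared 0 line(s) (total 0); column heights now [7 6 4 3 3 3], max=7
Test piece T rot1 at col 0 (width 2): heights before test = [7 6 4 3 3 3]; fits = False

Answer: no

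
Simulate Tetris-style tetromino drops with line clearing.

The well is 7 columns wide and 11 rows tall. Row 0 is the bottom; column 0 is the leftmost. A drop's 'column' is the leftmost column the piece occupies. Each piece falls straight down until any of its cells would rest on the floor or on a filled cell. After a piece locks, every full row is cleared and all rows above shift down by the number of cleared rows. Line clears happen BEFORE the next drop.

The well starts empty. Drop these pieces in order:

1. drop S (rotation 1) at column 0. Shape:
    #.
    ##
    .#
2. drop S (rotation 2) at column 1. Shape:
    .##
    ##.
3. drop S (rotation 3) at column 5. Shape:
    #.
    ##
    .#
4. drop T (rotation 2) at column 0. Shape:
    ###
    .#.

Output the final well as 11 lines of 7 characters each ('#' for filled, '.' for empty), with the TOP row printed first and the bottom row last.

Answer: .......
.......
.......
.......
.......
.......
###....
.###...
###..#.
##...##
.#....#

Derivation:
Drop 1: S rot1 at col 0 lands with bottom-row=0; cleared 0 line(s) (total 0); column heights now [3 2 0 0 0 0 0], max=3
Drop 2: S rot2 at col 1 lands with bottom-row=2; cleared 0 line(s) (total 0); column heights now [3 3 4 4 0 0 0], max=4
Drop 3: S rot3 at col 5 lands with bottom-row=0; cleared 0 line(s) (total 0); column heights now [3 3 4 4 0 3 2], max=4
Drop 4: T rot2 at col 0 lands with bottom-row=3; cleared 0 line(s) (total 0); column heights now [5 5 5 4 0 3 2], max=5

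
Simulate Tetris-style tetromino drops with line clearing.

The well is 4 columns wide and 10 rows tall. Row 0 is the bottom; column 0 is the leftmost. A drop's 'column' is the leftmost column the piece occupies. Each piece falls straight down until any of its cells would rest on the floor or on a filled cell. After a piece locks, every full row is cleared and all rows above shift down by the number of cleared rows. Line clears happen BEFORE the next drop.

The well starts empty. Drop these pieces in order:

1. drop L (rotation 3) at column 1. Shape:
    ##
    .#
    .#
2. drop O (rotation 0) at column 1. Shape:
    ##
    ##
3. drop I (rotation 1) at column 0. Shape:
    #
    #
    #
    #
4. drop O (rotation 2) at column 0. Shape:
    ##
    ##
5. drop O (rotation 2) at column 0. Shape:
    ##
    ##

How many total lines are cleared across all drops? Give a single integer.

Drop 1: L rot3 at col 1 lands with bottom-row=0; cleared 0 line(s) (total 0); column heights now [0 3 3 0], max=3
Drop 2: O rot0 at col 1 lands with bottom-row=3; cleared 0 line(s) (total 0); column heights now [0 5 5 0], max=5
Drop 3: I rot1 at col 0 lands with bottom-row=0; cleared 0 line(s) (total 0); column heights now [4 5 5 0], max=5
Drop 4: O rot2 at col 0 lands with bottom-row=5; cleared 0 line(s) (total 0); column heights now [7 7 5 0], max=7
Drop 5: O rot2 at col 0 lands with bottom-row=7; cleared 0 line(s) (total 0); column heights now [9 9 5 0], max=9

Answer: 0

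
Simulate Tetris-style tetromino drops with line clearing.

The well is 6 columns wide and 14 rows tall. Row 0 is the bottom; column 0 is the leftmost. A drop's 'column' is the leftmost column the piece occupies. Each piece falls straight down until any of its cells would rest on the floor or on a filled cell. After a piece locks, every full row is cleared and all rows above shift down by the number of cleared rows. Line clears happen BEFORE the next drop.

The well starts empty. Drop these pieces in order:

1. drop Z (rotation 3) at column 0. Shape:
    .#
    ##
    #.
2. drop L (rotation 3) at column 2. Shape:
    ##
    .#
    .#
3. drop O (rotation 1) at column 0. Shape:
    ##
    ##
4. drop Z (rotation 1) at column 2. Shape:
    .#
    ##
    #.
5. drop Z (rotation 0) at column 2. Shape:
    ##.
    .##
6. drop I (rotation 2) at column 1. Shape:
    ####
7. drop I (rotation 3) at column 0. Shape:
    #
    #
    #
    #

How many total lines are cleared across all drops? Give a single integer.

Drop 1: Z rot3 at col 0 lands with bottom-row=0; cleared 0 line(s) (total 0); column heights now [2 3 0 0 0 0], max=3
Drop 2: L rot3 at col 2 lands with bottom-row=0; cleared 0 line(s) (total 0); column heights now [2 3 3 3 0 0], max=3
Drop 3: O rot1 at col 0 lands with bottom-row=3; cleared 0 line(s) (total 0); column heights now [5 5 3 3 0 0], max=5
Drop 4: Z rot1 at col 2 lands with bottom-row=3; cleared 0 line(s) (total 0); column heights now [5 5 5 6 0 0], max=6
Drop 5: Z rot0 at col 2 lands with bottom-row=6; cleared 0 line(s) (total 0); column heights now [5 5 8 8 7 0], max=8
Drop 6: I rot2 at col 1 lands with bottom-row=8; cleared 0 line(s) (total 0); column heights now [5 9 9 9 9 0], max=9
Drop 7: I rot3 at col 0 lands with bottom-row=5; cleared 0 line(s) (total 0); column heights now [9 9 9 9 9 0], max=9

Answer: 0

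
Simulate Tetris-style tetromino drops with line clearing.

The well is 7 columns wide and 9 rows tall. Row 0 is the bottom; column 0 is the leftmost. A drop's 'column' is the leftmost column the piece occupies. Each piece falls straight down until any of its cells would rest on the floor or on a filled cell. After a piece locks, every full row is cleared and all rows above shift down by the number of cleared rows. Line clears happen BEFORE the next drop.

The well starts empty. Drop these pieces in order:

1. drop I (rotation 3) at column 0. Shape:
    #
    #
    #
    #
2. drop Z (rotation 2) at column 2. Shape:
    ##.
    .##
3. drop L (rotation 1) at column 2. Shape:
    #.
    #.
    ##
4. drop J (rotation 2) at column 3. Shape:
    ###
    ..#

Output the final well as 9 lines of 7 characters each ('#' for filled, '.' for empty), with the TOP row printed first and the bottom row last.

Answer: .......
.......
.......
.......
..#....
#.####.
#.##.#.
#.##...
#..##..

Derivation:
Drop 1: I rot3 at col 0 lands with bottom-row=0; cleared 0 line(s) (total 0); column heights now [4 0 0 0 0 0 0], max=4
Drop 2: Z rot2 at col 2 lands with bottom-row=0; cleared 0 line(s) (total 0); column heights now [4 0 2 2 1 0 0], max=4
Drop 3: L rot1 at col 2 lands with bottom-row=2; cleared 0 line(s) (total 0); column heights now [4 0 5 3 1 0 0], max=5
Drop 4: J rot2 at col 3 lands with bottom-row=2; cleared 0 line(s) (total 0); column heights now [4 0 5 4 4 4 0], max=5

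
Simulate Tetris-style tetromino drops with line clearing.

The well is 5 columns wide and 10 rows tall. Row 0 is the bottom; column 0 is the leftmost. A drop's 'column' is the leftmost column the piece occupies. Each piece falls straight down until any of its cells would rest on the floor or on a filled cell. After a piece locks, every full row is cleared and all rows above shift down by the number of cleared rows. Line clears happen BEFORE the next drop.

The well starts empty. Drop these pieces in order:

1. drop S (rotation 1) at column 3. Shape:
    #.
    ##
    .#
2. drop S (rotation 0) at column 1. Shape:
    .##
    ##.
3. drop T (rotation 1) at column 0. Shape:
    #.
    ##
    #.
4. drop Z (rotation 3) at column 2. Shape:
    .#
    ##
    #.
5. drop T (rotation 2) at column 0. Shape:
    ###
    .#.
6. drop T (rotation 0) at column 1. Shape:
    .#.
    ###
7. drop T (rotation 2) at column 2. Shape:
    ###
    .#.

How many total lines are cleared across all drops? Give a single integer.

Answer: 0

Derivation:
Drop 1: S rot1 at col 3 lands with bottom-row=0; cleared 0 line(s) (total 0); column heights now [0 0 0 3 2], max=3
Drop 2: S rot0 at col 1 lands with bottom-row=2; cleared 0 line(s) (total 0); column heights now [0 3 4 4 2], max=4
Drop 3: T rot1 at col 0 lands with bottom-row=2; cleared 0 line(s) (total 0); column heights now [5 4 4 4 2], max=5
Drop 4: Z rot3 at col 2 lands with bottom-row=4; cleared 0 line(s) (total 0); column heights now [5 4 6 7 2], max=7
Drop 5: T rot2 at col 0 lands with bottom-row=5; cleared 0 line(s) (total 0); column heights now [7 7 7 7 2], max=7
Drop 6: T rot0 at col 1 lands with bottom-row=7; cleared 0 line(s) (total 0); column heights now [7 8 9 8 2], max=9
Drop 7: T rot2 at col 2 lands with bottom-row=8; cleared 0 line(s) (total 0); column heights now [7 8 10 10 10], max=10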